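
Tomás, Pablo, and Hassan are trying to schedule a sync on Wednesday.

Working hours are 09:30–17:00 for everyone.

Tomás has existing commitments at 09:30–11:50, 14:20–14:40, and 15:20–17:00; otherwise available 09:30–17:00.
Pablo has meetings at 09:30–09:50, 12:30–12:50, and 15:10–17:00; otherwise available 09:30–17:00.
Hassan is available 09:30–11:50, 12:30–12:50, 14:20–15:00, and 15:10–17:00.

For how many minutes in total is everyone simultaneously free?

20 minutes

Tomás free within 09:30–17:00: 11:50–14:20, 14:40–15:20.
Pablo free within 09:30–17:00: 09:50–12:30, 12:50–15:10.
Tomás ∩ Pablo: 11:50–12:30, 12:50–14:20, 14:40–15:10.
Tomás ∩ Pablo ∩ Hassan: 14:40–15:00.
Total common minutes: 20.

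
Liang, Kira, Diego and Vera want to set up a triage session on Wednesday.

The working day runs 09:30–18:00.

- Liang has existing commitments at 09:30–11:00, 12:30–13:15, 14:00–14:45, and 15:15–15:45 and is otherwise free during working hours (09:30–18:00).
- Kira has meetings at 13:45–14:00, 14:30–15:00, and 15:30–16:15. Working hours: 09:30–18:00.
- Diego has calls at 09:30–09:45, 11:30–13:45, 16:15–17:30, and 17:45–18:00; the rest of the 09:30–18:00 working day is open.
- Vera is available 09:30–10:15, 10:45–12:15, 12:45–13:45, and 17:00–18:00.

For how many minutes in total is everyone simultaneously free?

Liang free within 09:30–18:00: 11:00–12:30, 13:15–14:00, 14:45–15:15, 15:45–18:00.
Kira free within 09:30–18:00: 09:30–13:45, 14:00–14:30, 15:00–15:30, 16:15–18:00.
Diego free within 09:30–18:00: 09:45–11:30, 13:45–16:15, 17:30–17:45.
Liang ∩ Kira: 11:00–12:30, 13:15–13:45, 15:00–15:15, 16:15–18:00.
Liang ∩ Kira ∩ Diego: 11:00–11:30, 15:00–15:15, 17:30–17:45.
Liang ∩ Kira ∩ Diego ∩ Vera: 11:00–11:30, 17:30–17:45.
Total common minutes: 30 + 15 = 45.

45 minutes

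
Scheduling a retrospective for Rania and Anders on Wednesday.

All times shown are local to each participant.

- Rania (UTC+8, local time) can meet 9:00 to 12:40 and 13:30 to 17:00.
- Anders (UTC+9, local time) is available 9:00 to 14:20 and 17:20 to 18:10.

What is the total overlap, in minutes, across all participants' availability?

Rania → UTC: 01:00–04:40, 05:30–09:00.
Anders → UTC: 00:00–05:20, 08:20–09:10.
Rania ∩ Anders: 01:00–04:40, 08:20–09:00.
Total common minutes: 220 + 40 = 260.

260 minutes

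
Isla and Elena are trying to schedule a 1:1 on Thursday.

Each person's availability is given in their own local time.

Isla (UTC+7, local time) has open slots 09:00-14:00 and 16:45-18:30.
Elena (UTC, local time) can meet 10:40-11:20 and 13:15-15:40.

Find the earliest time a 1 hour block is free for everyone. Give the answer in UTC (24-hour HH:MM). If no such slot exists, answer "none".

none

Isla → UTC: 02:00–07:00, 09:45–11:30.
Elena → UTC: 10:40–11:20, 13:15–15:40.
Isla ∩ Elena: 10:40–11:20.
Windows ≥ 60 min: (none).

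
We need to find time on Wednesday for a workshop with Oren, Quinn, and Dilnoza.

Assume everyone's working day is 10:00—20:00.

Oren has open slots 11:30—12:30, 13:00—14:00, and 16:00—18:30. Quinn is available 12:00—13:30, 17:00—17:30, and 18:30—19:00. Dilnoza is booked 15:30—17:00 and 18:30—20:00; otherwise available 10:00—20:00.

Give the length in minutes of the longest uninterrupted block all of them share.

30 minutes

Dilnoza free within 10:00–20:00: 10:00–15:30, 17:00–18:30.
Oren ∩ Quinn: 12:00–12:30, 13:00–13:30, 17:00–17:30.
Oren ∩ Quinn ∩ Dilnoza: 12:00–12:30, 13:00–13:30, 17:00–17:30.
Common window lengths: 30, 30, 30 min; longest is 30.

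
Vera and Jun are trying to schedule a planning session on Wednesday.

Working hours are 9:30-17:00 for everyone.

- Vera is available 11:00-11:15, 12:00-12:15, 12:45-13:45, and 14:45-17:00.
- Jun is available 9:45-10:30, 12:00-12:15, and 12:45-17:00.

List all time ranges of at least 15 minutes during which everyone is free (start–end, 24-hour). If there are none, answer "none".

Vera ∩ Jun: 12:00–12:15, 12:45–13:45, 14:45–17:00.
Windows ≥ 15 min: 12:00–12:15, 12:45–13:45, 14:45–17:00.

12:00–12:15, 12:45–13:45, 14:45–17:00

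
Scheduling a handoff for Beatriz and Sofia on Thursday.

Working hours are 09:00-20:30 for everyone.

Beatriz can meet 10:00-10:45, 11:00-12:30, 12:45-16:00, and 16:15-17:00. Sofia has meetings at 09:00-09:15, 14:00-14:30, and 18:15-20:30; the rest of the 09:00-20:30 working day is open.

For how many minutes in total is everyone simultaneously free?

345 minutes

Sofia free within 09:00–20:30: 09:15–14:00, 14:30–18:15.
Beatriz ∩ Sofia: 10:00–10:45, 11:00–12:30, 12:45–14:00, 14:30–16:00, 16:15–17:00.
Total common minutes: 45 + 90 + 75 + 90 + 45 = 345.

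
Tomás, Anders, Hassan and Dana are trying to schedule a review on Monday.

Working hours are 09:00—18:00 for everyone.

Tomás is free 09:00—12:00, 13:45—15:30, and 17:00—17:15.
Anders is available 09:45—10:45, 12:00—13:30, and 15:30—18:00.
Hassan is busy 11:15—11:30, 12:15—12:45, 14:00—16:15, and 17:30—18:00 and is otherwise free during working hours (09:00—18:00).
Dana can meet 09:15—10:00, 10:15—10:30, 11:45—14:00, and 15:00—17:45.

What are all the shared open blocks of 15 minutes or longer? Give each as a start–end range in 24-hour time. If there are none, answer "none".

Hassan free within 09:00–18:00: 09:00–11:15, 11:30–12:15, 12:45–14:00, 16:15–17:30.
Tomás ∩ Anders: 09:45–10:45, 17:00–17:15.
Tomás ∩ Anders ∩ Hassan: 09:45–10:45, 17:00–17:15.
Tomás ∩ Anders ∩ Hassan ∩ Dana: 09:45–10:00, 10:15–10:30, 17:00–17:15.
Windows ≥ 15 min: 09:45–10:00, 10:15–10:30, 17:00–17:15.

09:45–10:00, 10:15–10:30, 17:00–17:15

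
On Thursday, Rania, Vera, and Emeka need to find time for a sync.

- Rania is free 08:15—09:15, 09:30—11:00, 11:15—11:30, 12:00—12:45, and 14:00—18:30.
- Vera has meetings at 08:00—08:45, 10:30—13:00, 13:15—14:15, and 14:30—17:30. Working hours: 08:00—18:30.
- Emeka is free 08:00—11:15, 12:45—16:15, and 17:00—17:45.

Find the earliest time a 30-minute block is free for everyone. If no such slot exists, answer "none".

Vera free within 08:00–18:30: 08:45–10:30, 13:00–13:15, 14:15–14:30, 17:30–18:30.
Rania ∩ Vera: 08:45–09:15, 09:30–10:30, 14:15–14:30, 17:30–18:30.
Rania ∩ Vera ∩ Emeka: 08:45–09:15, 09:30–10:30, 14:15–14:30, 17:30–17:45.
Windows ≥ 30 min: 08:45–09:15, 09:30–10:30.
Earliest such window starts at 08:45.

08:45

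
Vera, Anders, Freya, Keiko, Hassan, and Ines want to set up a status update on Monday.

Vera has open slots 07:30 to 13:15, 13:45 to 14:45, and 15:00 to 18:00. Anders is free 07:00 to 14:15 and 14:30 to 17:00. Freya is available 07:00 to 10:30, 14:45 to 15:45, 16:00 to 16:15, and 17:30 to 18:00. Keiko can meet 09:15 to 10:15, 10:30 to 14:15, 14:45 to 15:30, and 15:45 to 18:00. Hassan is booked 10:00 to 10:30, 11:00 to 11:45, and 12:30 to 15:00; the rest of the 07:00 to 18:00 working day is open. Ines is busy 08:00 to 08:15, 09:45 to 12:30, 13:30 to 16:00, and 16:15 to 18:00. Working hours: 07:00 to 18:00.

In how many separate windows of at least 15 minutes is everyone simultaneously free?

Hassan free within 07:00–18:00: 07:00–10:00, 10:30–11:00, 11:45–12:30, 15:00–18:00.
Ines free within 07:00–18:00: 07:00–08:00, 08:15–09:45, 12:30–13:30, 16:00–16:15.
Vera ∩ Anders: 07:30–13:15, 13:45–14:15, 14:30–14:45, 15:00–17:00.
Vera ∩ Anders ∩ Freya: 07:30–10:30, 15:00–15:45, 16:00–16:15.
Vera ∩ Anders ∩ Freya ∩ Keiko: 09:15–10:15, 15:00–15:30, 16:00–16:15.
Vera ∩ Anders ∩ Freya ∩ Keiko ∩ Hassan: 09:15–10:00, 15:00–15:30, 16:00–16:15.
Vera ∩ Anders ∩ Freya ∩ Keiko ∩ Hassan ∩ Ines: 09:15–09:45, 16:00–16:15.
Windows ≥ 15 min: 09:15–09:45, 16:00–16:15.
That's 2 windows.

2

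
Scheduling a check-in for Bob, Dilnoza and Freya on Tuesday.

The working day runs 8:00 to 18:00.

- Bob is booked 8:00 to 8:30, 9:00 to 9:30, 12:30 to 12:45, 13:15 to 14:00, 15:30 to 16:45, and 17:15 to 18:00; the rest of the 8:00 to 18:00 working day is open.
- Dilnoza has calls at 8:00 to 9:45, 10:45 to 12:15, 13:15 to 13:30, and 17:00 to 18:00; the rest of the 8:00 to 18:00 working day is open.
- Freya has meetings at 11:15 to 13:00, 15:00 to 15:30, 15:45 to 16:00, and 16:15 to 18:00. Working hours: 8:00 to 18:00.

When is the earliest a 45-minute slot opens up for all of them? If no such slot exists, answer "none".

Bob free within 08:00–18:00: 08:30–09:00, 09:30–12:30, 12:45–13:15, 14:00–15:30, 16:45–17:15.
Dilnoza free within 08:00–18:00: 09:45–10:45, 12:15–13:15, 13:30–17:00.
Freya free within 08:00–18:00: 08:00–11:15, 13:00–15:00, 15:30–15:45, 16:00–16:15.
Bob ∩ Dilnoza: 09:45–10:45, 12:15–12:30, 12:45–13:15, 14:00–15:30, 16:45–17:00.
Bob ∩ Dilnoza ∩ Freya: 09:45–10:45, 13:00–13:15, 14:00–15:00.
Windows ≥ 45 min: 09:45–10:45, 14:00–15:00.
Earliest such window starts at 09:45.

09:45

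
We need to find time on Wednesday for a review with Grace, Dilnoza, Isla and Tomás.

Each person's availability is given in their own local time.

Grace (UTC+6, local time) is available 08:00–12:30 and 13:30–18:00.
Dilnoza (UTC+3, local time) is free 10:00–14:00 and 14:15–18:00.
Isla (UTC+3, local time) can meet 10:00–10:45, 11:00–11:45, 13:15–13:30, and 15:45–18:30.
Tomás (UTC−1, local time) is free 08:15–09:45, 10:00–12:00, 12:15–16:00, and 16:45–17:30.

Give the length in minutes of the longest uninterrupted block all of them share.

Grace → UTC: 02:00–06:30, 07:30–12:00.
Dilnoza → UTC: 07:00–11:00, 11:15–15:00.
Isla → UTC: 07:00–07:45, 08:00–08:45, 10:15–10:30, 12:45–15:30.
Tomás → UTC: 09:15–10:45, 11:00–13:00, 13:15–17:00, 17:45–18:30.
Grace ∩ Dilnoza: 07:30–11:00, 11:15–12:00.
Grace ∩ Dilnoza ∩ Isla: 07:30–07:45, 08:00–08:45, 10:15–10:30.
Grace ∩ Dilnoza ∩ Isla ∩ Tomás: 10:15–10:30.
Single common window of 15 minutes.

15 minutes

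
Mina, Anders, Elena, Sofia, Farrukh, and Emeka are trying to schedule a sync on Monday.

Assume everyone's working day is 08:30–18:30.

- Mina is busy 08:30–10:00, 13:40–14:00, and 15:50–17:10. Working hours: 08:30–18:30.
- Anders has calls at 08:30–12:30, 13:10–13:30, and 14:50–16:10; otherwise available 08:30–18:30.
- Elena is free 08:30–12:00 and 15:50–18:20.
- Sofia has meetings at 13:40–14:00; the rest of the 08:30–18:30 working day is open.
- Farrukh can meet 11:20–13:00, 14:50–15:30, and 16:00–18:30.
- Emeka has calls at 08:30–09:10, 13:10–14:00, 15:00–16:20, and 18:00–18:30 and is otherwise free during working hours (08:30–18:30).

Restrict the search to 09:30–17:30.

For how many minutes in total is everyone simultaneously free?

Mina free within 08:30–18:30: 10:00–13:40, 14:00–15:50, 17:10–18:30.
Anders free within 08:30–18:30: 12:30–13:10, 13:30–14:50, 16:10–18:30.
Sofia free within 08:30–18:30: 08:30–13:40, 14:00–18:30.
Emeka free within 08:30–18:30: 09:10–13:10, 14:00–15:00, 16:20–18:00.
Mina ∩ Anders: 12:30–13:10, 13:30–13:40, 14:00–14:50, 17:10–18:30.
Mina ∩ Anders ∩ Elena: 17:10–18:20.
Mina ∩ Anders ∩ Elena ∩ Sofia: 17:10–18:20.
Mina ∩ Anders ∩ Elena ∩ Sofia ∩ Farrukh: 17:10–18:20.
Mina ∩ Anders ∩ Elena ∩ Sofia ∩ Farrukh ∩ Emeka: 17:10–18:00.
Restricted to 09:30–17:30: 17:10–17:30.
Total common minutes: 20.

20 minutes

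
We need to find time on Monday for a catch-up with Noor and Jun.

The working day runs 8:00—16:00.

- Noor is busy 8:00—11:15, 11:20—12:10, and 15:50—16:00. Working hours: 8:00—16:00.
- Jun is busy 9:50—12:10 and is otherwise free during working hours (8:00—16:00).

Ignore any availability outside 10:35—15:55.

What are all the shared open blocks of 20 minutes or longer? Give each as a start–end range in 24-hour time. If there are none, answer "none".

12:10–15:50

Noor free within 08:00–16:00: 11:15–11:20, 12:10–15:50.
Jun free within 08:00–16:00: 08:00–09:50, 12:10–16:00.
Noor ∩ Jun: 12:10–15:50.
Restricted to 10:35–15:55: 12:10–15:50.
Windows ≥ 20 min: 12:10–15:50.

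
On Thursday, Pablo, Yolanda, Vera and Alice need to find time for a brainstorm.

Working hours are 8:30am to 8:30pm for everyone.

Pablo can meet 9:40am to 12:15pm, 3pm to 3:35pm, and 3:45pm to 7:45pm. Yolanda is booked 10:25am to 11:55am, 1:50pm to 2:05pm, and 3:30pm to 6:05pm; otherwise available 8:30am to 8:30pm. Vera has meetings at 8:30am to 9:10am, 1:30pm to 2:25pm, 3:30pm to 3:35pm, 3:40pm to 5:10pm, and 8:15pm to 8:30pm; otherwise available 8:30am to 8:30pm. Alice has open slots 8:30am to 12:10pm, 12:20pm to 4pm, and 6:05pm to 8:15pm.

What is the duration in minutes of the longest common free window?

Yolanda free within 08:30–20:30: 08:30–10:25, 11:55–13:50, 14:05–15:30, 18:05–20:30.
Vera free within 08:30–20:30: 09:10–13:30, 14:25–15:30, 15:35–15:40, 17:10–20:15.
Pablo ∩ Yolanda: 09:40–10:25, 11:55–12:15, 15:00–15:30, 18:05–19:45.
Pablo ∩ Yolanda ∩ Vera: 09:40–10:25, 11:55–12:15, 15:00–15:30, 18:05–19:45.
Pablo ∩ Yolanda ∩ Vera ∩ Alice: 09:40–10:25, 11:55–12:10, 15:00–15:30, 18:05–19:45.
Common window lengths: 45, 15, 30, 100 min; longest is 100.

100 minutes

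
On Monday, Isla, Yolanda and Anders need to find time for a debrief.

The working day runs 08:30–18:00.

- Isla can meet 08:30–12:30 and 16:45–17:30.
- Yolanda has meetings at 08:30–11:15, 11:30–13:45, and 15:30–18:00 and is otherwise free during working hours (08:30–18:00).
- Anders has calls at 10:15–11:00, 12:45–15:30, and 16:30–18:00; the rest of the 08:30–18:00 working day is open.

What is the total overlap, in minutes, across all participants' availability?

Yolanda free within 08:30–18:00: 11:15–11:30, 13:45–15:30.
Anders free within 08:30–18:00: 08:30–10:15, 11:00–12:45, 15:30–16:30.
Isla ∩ Yolanda: 11:15–11:30.
Isla ∩ Yolanda ∩ Anders: 11:15–11:30.
Total common minutes: 15.

15 minutes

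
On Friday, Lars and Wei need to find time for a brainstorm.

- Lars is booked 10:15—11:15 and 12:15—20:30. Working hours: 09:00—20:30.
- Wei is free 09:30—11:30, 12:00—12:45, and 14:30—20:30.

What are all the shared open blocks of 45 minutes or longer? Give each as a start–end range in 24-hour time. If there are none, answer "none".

Lars free within 09:00–20:30: 09:00–10:15, 11:15–12:15.
Lars ∩ Wei: 09:30–10:15, 11:15–11:30, 12:00–12:15.
Windows ≥ 45 min: 09:30–10:15.

09:30–10:15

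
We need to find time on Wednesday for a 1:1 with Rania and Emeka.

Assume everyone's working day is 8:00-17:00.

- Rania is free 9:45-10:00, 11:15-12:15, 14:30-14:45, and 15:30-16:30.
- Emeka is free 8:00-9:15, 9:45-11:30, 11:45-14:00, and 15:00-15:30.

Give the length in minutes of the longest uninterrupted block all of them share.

30 minutes

Rania ∩ Emeka: 09:45–10:00, 11:15–11:30, 11:45–12:15.
Common window lengths: 15, 15, 30 min; longest is 30.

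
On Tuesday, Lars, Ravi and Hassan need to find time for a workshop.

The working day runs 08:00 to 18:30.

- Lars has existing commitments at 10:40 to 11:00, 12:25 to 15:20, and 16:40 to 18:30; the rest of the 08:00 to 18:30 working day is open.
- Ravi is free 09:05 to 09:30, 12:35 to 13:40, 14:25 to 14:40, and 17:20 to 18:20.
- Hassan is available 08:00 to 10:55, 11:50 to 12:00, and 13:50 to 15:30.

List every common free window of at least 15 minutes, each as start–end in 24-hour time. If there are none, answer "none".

09:05–09:30

Lars free within 08:00–18:30: 08:00–10:40, 11:00–12:25, 15:20–16:40.
Lars ∩ Ravi: 09:05–09:30.
Lars ∩ Ravi ∩ Hassan: 09:05–09:30.
Windows ≥ 15 min: 09:05–09:30.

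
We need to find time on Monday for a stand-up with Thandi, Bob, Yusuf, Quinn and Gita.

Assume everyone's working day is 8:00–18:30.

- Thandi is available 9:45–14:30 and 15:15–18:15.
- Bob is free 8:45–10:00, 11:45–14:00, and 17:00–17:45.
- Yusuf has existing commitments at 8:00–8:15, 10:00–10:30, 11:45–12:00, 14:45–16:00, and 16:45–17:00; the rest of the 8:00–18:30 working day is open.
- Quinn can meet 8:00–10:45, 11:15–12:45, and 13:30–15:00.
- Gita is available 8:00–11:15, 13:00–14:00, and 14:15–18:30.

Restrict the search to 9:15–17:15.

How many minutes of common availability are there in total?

Yusuf free within 08:00–18:30: 08:15–10:00, 10:30–11:45, 12:00–14:45, 16:00–16:45, 17:00–18:30.
Thandi ∩ Bob: 09:45–10:00, 11:45–14:00, 17:00–17:45.
Thandi ∩ Bob ∩ Yusuf: 09:45–10:00, 12:00–14:00, 17:00–17:45.
Thandi ∩ Bob ∩ Yusuf ∩ Quinn: 09:45–10:00, 12:00–12:45, 13:30–14:00.
Thandi ∩ Bob ∩ Yusuf ∩ Quinn ∩ Gita: 09:45–10:00, 13:30–14:00.
Restricted to 09:15–17:15: 09:45–10:00, 13:30–14:00.
Total common minutes: 15 + 30 = 45.

45 minutes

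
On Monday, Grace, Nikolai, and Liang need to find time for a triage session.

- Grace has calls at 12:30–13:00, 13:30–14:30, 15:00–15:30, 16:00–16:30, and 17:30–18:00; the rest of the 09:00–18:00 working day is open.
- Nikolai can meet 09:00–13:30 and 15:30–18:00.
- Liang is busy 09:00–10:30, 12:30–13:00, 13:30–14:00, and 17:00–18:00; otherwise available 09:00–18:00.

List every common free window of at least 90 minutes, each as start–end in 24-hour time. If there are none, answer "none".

10:30–12:30

Grace free within 09:00–18:00: 09:00–12:30, 13:00–13:30, 14:30–15:00, 15:30–16:00, 16:30–17:30.
Liang free within 09:00–18:00: 10:30–12:30, 13:00–13:30, 14:00–17:00.
Grace ∩ Nikolai: 09:00–12:30, 13:00–13:30, 15:30–16:00, 16:30–17:30.
Grace ∩ Nikolai ∩ Liang: 10:30–12:30, 13:00–13:30, 15:30–16:00, 16:30–17:00.
Windows ≥ 90 min: 10:30–12:30.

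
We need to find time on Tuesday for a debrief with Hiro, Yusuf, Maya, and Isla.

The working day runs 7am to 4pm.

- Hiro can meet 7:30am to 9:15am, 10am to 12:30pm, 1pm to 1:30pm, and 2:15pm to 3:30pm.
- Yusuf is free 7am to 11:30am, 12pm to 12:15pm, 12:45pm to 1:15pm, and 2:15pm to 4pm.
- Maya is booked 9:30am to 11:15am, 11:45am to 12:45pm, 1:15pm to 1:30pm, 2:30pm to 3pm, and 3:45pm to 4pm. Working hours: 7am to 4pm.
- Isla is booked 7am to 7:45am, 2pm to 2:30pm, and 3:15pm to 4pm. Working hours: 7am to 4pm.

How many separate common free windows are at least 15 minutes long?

Maya free within 07:00–16:00: 07:00–09:30, 11:15–11:45, 12:45–13:15, 13:30–14:30, 15:00–15:45.
Isla free within 07:00–16:00: 07:45–14:00, 14:30–15:15.
Hiro ∩ Yusuf: 07:30–09:15, 10:00–11:30, 12:00–12:15, 13:00–13:15, 14:15–15:30.
Hiro ∩ Yusuf ∩ Maya: 07:30–09:15, 11:15–11:30, 13:00–13:15, 14:15–14:30, 15:00–15:30.
Hiro ∩ Yusuf ∩ Maya ∩ Isla: 07:45–09:15, 11:15–11:30, 13:00–13:15, 15:00–15:15.
Windows ≥ 15 min: 07:45–09:15, 11:15–11:30, 13:00–13:15, 15:00–15:15.
That's 4 windows.

4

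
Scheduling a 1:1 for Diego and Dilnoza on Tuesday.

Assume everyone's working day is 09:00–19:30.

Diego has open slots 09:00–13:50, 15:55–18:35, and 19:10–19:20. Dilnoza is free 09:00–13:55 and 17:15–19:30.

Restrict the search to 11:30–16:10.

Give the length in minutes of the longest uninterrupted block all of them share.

Diego ∩ Dilnoza: 09:00–13:50, 17:15–18:35, 19:10–19:20.
Restricted to 11:30–16:10: 11:30–13:50.
Single common window of 140 minutes.

140 minutes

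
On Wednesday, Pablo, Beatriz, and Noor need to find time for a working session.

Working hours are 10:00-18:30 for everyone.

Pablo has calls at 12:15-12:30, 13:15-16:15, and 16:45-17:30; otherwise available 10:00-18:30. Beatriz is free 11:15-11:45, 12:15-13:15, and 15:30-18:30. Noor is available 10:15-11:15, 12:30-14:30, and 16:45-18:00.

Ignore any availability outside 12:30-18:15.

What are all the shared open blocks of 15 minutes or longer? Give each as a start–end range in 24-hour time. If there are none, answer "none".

12:30–13:15, 17:30–18:00

Pablo free within 10:00–18:30: 10:00–12:15, 12:30–13:15, 16:15–16:45, 17:30–18:30.
Pablo ∩ Beatriz: 11:15–11:45, 12:30–13:15, 16:15–16:45, 17:30–18:30.
Pablo ∩ Beatriz ∩ Noor: 12:30–13:15, 17:30–18:00.
Restricted to 12:30–18:15: 12:30–13:15, 17:30–18:00.
Windows ≥ 15 min: 12:30–13:15, 17:30–18:00.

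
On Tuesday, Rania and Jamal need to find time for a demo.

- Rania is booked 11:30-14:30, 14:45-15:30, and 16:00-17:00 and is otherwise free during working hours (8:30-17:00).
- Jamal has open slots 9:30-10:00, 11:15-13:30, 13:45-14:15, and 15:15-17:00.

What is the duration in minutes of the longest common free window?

Rania free within 08:30–17:00: 08:30–11:30, 14:30–14:45, 15:30–16:00.
Rania ∩ Jamal: 09:30–10:00, 11:15–11:30, 15:30–16:00.
Common window lengths: 30, 15, 30 min; longest is 30.

30 minutes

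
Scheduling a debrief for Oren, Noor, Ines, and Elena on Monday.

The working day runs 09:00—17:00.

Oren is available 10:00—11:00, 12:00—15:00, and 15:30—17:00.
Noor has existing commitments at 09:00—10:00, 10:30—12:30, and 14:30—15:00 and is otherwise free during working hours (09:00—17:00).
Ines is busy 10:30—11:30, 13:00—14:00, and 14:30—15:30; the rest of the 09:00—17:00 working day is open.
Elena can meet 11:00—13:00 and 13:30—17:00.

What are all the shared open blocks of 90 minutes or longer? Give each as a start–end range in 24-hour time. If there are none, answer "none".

Noor free within 09:00–17:00: 10:00–10:30, 12:30–14:30, 15:00–17:00.
Ines free within 09:00–17:00: 09:00–10:30, 11:30–13:00, 14:00–14:30, 15:30–17:00.
Oren ∩ Noor: 10:00–10:30, 12:30–14:30, 15:30–17:00.
Oren ∩ Noor ∩ Ines: 10:00–10:30, 12:30–13:00, 14:00–14:30, 15:30–17:00.
Oren ∩ Noor ∩ Ines ∩ Elena: 12:30–13:00, 14:00–14:30, 15:30–17:00.
Windows ≥ 90 min: 15:30–17:00.

15:30–17:00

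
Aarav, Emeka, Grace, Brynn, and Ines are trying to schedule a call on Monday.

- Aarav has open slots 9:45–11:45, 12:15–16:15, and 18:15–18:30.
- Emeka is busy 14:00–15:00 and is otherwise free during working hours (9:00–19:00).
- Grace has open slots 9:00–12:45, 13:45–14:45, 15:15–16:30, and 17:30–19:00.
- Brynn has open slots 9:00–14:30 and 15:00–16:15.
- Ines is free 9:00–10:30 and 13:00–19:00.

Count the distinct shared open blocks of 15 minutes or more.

Emeka free within 09:00–19:00: 09:00–14:00, 15:00–19:00.
Aarav ∩ Emeka: 09:45–11:45, 12:15–14:00, 15:00–16:15, 18:15–18:30.
Aarav ∩ Emeka ∩ Grace: 09:45–11:45, 12:15–12:45, 13:45–14:00, 15:15–16:15, 18:15–18:30.
Aarav ∩ Emeka ∩ Grace ∩ Brynn: 09:45–11:45, 12:15–12:45, 13:45–14:00, 15:15–16:15.
Aarav ∩ Emeka ∩ Grace ∩ Brynn ∩ Ines: 09:45–10:30, 13:45–14:00, 15:15–16:15.
Windows ≥ 15 min: 09:45–10:30, 13:45–14:00, 15:15–16:15.
That's 3 windows.

3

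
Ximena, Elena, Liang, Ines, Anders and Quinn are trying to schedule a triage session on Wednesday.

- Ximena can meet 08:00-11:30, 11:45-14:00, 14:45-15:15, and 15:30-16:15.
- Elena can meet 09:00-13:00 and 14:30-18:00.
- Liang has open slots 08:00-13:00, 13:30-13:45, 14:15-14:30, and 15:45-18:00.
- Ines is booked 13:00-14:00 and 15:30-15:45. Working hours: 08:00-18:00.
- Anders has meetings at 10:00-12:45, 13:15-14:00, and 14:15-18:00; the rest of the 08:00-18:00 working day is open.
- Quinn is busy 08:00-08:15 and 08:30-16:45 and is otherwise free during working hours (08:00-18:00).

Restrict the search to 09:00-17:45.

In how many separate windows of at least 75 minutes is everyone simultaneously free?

Ines free within 08:00–18:00: 08:00–13:00, 14:00–15:30, 15:45–18:00.
Anders free within 08:00–18:00: 08:00–10:00, 12:45–13:15, 14:00–14:15.
Quinn free within 08:00–18:00: 08:15–08:30, 16:45–18:00.
Ximena ∩ Elena: 09:00–11:30, 11:45–13:00, 14:45–15:15, 15:30–16:15.
Ximena ∩ Elena ∩ Liang: 09:00–11:30, 11:45–13:00, 15:45–16:15.
Ximena ∩ Elena ∩ Liang ∩ Ines: 09:00–11:30, 11:45–13:00, 15:45–16:15.
Ximena ∩ Elena ∩ Liang ∩ Ines ∩ Anders: 09:00–10:00, 12:45–13:00.
Ximena ∩ Elena ∩ Liang ∩ Ines ∩ Anders ∩ Quinn: (none).
Restricted to 09:00–17:45: (none).
Windows ≥ 75 min: (none).
That's 0 windows.

0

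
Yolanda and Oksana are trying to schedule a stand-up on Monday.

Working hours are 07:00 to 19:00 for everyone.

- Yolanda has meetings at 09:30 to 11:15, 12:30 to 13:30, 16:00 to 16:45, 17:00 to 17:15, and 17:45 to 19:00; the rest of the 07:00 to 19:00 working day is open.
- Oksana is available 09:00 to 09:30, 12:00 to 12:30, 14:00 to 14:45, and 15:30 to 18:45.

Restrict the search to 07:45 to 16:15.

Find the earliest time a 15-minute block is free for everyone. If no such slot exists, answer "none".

Yolanda free within 07:00–19:00: 07:00–09:30, 11:15–12:30, 13:30–16:00, 16:45–17:00, 17:15–17:45.
Yolanda ∩ Oksana: 09:00–09:30, 12:00–12:30, 14:00–14:45, 15:30–16:00, 16:45–17:00, 17:15–17:45.
Restricted to 07:45–16:15: 09:00–09:30, 12:00–12:30, 14:00–14:45, 15:30–16:00.
Windows ≥ 15 min: 09:00–09:30, 12:00–12:30, 14:00–14:45, 15:30–16:00.
Earliest such window starts at 09:00.

09:00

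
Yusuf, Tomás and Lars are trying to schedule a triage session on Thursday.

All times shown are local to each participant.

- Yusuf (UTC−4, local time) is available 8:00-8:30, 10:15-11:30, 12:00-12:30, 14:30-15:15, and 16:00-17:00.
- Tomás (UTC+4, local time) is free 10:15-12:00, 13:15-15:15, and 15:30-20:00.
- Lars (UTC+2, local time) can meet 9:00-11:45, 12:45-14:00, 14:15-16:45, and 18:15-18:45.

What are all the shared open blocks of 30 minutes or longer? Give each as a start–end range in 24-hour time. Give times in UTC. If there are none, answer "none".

Yusuf → UTC: 12:00–12:30, 14:15–15:30, 16:00–16:30, 18:30–19:15, 20:00–21:00.
Tomás → UTC: 06:15–08:00, 09:15–11:15, 11:30–16:00.
Lars → UTC: 07:00–09:45, 10:45–12:00, 12:15–14:45, 16:15–16:45.
Yusuf ∩ Tomás: 12:00–12:30, 14:15–15:30.
Yusuf ∩ Tomás ∩ Lars: 12:15–12:30, 14:15–14:45.
Windows ≥ 30 min: 14:15–14:45.

14:15–14:45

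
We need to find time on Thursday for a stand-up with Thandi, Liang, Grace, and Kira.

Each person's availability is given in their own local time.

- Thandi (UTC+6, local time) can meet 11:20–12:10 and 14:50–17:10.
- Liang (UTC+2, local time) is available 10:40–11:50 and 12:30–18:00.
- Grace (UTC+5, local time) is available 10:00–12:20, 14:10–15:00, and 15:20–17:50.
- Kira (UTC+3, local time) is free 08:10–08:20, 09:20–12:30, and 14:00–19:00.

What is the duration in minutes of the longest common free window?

Thandi → UTC: 05:20–06:10, 08:50–11:10.
Liang → UTC: 08:40–09:50, 10:30–16:00.
Grace → UTC: 05:00–07:20, 09:10–10:00, 10:20–12:50.
Kira → UTC: 05:10–05:20, 06:20–09:30, 11:00–16:00.
Thandi ∩ Liang: 08:50–09:50, 10:30–11:10.
Thandi ∩ Liang ∩ Grace: 09:10–09:50, 10:30–11:10.
Thandi ∩ Liang ∩ Grace ∩ Kira: 09:10–09:30, 11:00–11:10.
Common window lengths: 20, 10 min; longest is 20.

20 minutes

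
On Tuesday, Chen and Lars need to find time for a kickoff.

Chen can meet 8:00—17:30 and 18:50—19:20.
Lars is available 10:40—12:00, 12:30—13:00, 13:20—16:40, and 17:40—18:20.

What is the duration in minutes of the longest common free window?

200 minutes

Chen ∩ Lars: 10:40–12:00, 12:30–13:00, 13:20–16:40.
Common window lengths: 80, 30, 200 min; longest is 200.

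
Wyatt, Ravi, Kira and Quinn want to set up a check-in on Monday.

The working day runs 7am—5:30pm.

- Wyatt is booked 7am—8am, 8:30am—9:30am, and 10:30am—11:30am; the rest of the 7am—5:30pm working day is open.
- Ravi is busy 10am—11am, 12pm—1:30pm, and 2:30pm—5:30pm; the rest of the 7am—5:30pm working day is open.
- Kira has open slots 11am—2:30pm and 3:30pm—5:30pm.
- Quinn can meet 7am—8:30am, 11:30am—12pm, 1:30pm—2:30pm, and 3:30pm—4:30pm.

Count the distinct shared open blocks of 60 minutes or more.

1

Wyatt free within 07:00–17:30: 08:00–08:30, 09:30–10:30, 11:30–17:30.
Ravi free within 07:00–17:30: 07:00–10:00, 11:00–12:00, 13:30–14:30.
Wyatt ∩ Ravi: 08:00–08:30, 09:30–10:00, 11:30–12:00, 13:30–14:30.
Wyatt ∩ Ravi ∩ Kira: 11:30–12:00, 13:30–14:30.
Wyatt ∩ Ravi ∩ Kira ∩ Quinn: 11:30–12:00, 13:30–14:30.
Windows ≥ 60 min: 13:30–14:30.
That's 1 window.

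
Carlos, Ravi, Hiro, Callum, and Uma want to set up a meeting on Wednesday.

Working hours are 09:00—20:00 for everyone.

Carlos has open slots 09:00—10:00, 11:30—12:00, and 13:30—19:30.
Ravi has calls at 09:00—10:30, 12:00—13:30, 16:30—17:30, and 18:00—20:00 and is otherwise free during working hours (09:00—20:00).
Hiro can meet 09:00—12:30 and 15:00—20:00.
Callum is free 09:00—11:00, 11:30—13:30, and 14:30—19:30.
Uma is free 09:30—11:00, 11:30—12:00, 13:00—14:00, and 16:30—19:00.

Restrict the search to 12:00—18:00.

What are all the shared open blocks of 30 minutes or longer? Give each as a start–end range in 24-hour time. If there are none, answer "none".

Ravi free within 09:00–20:00: 10:30–12:00, 13:30–16:30, 17:30–18:00.
Carlos ∩ Ravi: 11:30–12:00, 13:30–16:30, 17:30–18:00.
Carlos ∩ Ravi ∩ Hiro: 11:30–12:00, 15:00–16:30, 17:30–18:00.
Carlos ∩ Ravi ∩ Hiro ∩ Callum: 11:30–12:00, 15:00–16:30, 17:30–18:00.
Carlos ∩ Ravi ∩ Hiro ∩ Callum ∩ Uma: 11:30–12:00, 17:30–18:00.
Restricted to 12:00–18:00: 17:30–18:00.
Windows ≥ 30 min: 17:30–18:00.

17:30–18:00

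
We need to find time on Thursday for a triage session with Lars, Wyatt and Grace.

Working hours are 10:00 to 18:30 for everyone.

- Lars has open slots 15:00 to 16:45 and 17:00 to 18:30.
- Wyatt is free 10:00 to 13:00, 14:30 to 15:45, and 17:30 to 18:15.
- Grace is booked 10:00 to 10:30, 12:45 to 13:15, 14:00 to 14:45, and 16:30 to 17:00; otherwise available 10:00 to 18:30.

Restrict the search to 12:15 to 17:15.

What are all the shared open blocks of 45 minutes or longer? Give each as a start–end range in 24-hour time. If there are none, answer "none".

Grace free within 10:00–18:30: 10:30–12:45, 13:15–14:00, 14:45–16:30, 17:00–18:30.
Lars ∩ Wyatt: 15:00–15:45, 17:30–18:15.
Lars ∩ Wyatt ∩ Grace: 15:00–15:45, 17:30–18:15.
Restricted to 12:15–17:15: 15:00–15:45.
Windows ≥ 45 min: 15:00–15:45.

15:00–15:45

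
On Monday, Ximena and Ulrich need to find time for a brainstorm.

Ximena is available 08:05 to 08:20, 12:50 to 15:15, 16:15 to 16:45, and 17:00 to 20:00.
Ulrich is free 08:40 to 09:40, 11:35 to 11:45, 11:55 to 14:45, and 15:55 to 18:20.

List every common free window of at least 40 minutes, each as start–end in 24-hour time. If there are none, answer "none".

12:50–14:45, 17:00–18:20

Ximena ∩ Ulrich: 12:50–14:45, 16:15–16:45, 17:00–18:20.
Windows ≥ 40 min: 12:50–14:45, 17:00–18:20.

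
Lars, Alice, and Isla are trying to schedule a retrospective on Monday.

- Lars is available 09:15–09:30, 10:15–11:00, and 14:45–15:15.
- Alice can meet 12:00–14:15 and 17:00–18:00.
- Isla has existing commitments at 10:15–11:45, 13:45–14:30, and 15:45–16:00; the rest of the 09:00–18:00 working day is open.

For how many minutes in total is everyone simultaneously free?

0 minutes

Isla free within 09:00–18:00: 09:00–10:15, 11:45–13:45, 14:30–15:45, 16:00–18:00.
Lars ∩ Alice: (none).
Lars ∩ Alice ∩ Isla: (none).
Total common minutes: 0.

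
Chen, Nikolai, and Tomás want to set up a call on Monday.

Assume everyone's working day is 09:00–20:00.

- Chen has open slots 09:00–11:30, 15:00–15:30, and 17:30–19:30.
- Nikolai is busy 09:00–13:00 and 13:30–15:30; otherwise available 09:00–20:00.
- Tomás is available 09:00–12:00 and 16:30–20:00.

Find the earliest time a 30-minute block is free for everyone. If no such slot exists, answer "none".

Nikolai free within 09:00–20:00: 13:00–13:30, 15:30–20:00.
Chen ∩ Nikolai: 17:30–19:30.
Chen ∩ Nikolai ∩ Tomás: 17:30–19:30.
Windows ≥ 30 min: 17:30–19:30.
Earliest such window starts at 17:30.

17:30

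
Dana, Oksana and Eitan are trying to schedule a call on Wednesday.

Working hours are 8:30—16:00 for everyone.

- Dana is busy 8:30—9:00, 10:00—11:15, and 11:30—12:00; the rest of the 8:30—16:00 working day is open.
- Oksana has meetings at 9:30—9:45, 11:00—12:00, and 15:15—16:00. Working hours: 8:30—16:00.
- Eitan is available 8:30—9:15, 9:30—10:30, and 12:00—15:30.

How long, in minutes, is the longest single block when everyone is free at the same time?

195 minutes

Dana free within 08:30–16:00: 09:00–10:00, 11:15–11:30, 12:00–16:00.
Oksana free within 08:30–16:00: 08:30–09:30, 09:45–11:00, 12:00–15:15.
Dana ∩ Oksana: 09:00–09:30, 09:45–10:00, 12:00–15:15.
Dana ∩ Oksana ∩ Eitan: 09:00–09:15, 09:45–10:00, 12:00–15:15.
Common window lengths: 15, 15, 195 min; longest is 195.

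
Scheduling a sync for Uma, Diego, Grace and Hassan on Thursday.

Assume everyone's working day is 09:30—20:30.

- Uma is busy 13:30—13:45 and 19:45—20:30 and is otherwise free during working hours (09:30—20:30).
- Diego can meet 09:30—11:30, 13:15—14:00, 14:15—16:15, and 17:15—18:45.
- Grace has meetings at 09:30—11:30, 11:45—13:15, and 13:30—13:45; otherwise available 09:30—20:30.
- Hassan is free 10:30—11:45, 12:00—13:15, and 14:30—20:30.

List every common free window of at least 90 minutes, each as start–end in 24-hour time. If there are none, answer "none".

14:30–16:15, 17:15–18:45

Uma free within 09:30–20:30: 09:30–13:30, 13:45–19:45.
Grace free within 09:30–20:30: 11:30–11:45, 13:15–13:30, 13:45–20:30.
Uma ∩ Diego: 09:30–11:30, 13:15–13:30, 13:45–14:00, 14:15–16:15, 17:15–18:45.
Uma ∩ Diego ∩ Grace: 13:15–13:30, 13:45–14:00, 14:15–16:15, 17:15–18:45.
Uma ∩ Diego ∩ Grace ∩ Hassan: 14:30–16:15, 17:15–18:45.
Windows ≥ 90 min: 14:30–16:15, 17:15–18:45.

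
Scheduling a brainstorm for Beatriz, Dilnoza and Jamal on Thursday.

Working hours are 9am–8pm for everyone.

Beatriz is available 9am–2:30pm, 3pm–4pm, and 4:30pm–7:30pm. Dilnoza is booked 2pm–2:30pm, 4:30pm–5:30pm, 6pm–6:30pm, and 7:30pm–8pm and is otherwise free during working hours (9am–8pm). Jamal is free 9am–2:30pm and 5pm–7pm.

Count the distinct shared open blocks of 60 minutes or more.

1

Dilnoza free within 09:00–20:00: 09:00–14:00, 14:30–16:30, 17:30–18:00, 18:30–19:30.
Beatriz ∩ Dilnoza: 09:00–14:00, 15:00–16:00, 17:30–18:00, 18:30–19:30.
Beatriz ∩ Dilnoza ∩ Jamal: 09:00–14:00, 17:30–18:00, 18:30–19:00.
Windows ≥ 60 min: 09:00–14:00.
That's 1 window.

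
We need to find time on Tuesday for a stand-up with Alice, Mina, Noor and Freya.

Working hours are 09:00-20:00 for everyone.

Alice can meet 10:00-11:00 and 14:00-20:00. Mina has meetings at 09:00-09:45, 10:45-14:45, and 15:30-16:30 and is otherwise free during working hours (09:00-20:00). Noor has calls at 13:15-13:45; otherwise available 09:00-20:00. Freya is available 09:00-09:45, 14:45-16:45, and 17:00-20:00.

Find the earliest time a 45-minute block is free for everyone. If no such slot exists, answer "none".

14:45

Mina free within 09:00–20:00: 09:45–10:45, 14:45–15:30, 16:30–20:00.
Noor free within 09:00–20:00: 09:00–13:15, 13:45–20:00.
Alice ∩ Mina: 10:00–10:45, 14:45–15:30, 16:30–20:00.
Alice ∩ Mina ∩ Noor: 10:00–10:45, 14:45–15:30, 16:30–20:00.
Alice ∩ Mina ∩ Noor ∩ Freya: 14:45–15:30, 16:30–16:45, 17:00–20:00.
Windows ≥ 45 min: 14:45–15:30, 17:00–20:00.
Earliest such window starts at 14:45.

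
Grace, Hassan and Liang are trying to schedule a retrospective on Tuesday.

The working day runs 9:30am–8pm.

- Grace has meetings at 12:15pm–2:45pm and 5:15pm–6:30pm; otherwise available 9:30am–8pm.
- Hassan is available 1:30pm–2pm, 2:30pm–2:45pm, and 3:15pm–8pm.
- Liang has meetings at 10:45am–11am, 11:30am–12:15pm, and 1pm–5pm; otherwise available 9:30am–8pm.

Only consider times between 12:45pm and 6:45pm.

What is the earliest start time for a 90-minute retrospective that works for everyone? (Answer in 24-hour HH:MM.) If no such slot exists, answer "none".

Grace free within 09:30–20:00: 09:30–12:15, 14:45–17:15, 18:30–20:00.
Liang free within 09:30–20:00: 09:30–10:45, 11:00–11:30, 12:15–13:00, 17:00–20:00.
Grace ∩ Hassan: 15:15–17:15, 18:30–20:00.
Grace ∩ Hassan ∩ Liang: 17:00–17:15, 18:30–20:00.
Restricted to 12:45–18:45: 17:00–17:15, 18:30–18:45.
Windows ≥ 90 min: (none).

none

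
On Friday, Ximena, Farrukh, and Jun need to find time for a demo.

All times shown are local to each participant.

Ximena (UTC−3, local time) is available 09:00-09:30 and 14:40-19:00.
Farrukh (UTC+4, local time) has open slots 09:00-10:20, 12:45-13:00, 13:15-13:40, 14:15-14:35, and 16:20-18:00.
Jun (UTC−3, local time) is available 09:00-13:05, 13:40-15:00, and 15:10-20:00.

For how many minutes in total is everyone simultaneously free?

Ximena → UTC: 12:00–12:30, 17:40–22:00.
Farrukh → UTC: 05:00–06:20, 08:45–09:00, 09:15–09:40, 10:15–10:35, 12:20–14:00.
Jun → UTC: 12:00–16:05, 16:40–18:00, 18:10–23:00.
Ximena ∩ Farrukh: 12:20–12:30.
Ximena ∩ Farrukh ∩ Jun: 12:20–12:30.
Total common minutes: 10.

10 minutes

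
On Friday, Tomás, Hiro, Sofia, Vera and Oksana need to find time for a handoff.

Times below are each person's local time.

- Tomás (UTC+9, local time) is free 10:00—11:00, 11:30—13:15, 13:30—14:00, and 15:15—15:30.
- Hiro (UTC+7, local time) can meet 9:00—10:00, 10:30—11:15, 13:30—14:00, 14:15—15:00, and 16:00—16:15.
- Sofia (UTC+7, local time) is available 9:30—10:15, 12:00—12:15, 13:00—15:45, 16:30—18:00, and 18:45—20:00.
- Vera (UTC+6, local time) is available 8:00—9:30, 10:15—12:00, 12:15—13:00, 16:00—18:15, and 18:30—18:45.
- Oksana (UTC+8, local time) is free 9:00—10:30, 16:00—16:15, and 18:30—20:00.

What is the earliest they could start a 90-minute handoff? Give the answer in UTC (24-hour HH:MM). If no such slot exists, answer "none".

Tomás → UTC: 01:00–02:00, 02:30–04:15, 04:30–05:00, 06:15–06:30.
Hiro → UTC: 02:00–03:00, 03:30–04:15, 06:30–07:00, 07:15–08:00, 09:00–09:15.
Sofia → UTC: 02:30–03:15, 05:00–05:15, 06:00–08:45, 09:30–11:00, 11:45–13:00.
Vera → UTC: 02:00–03:30, 04:15–06:00, 06:15–07:00, 10:00–12:15, 12:30–12:45.
Oksana → UTC: 01:00–02:30, 08:00–08:15, 10:30–12:00.
Tomás ∩ Hiro: 02:30–03:00, 03:30–04:15.
Tomás ∩ Hiro ∩ Sofia: 02:30–03:00.
Tomás ∩ Hiro ∩ Sofia ∩ Vera: 02:30–03:00.
Tomás ∩ Hiro ∩ Sofia ∩ Vera ∩ Oksana: (none).
Windows ≥ 90 min: (none).

none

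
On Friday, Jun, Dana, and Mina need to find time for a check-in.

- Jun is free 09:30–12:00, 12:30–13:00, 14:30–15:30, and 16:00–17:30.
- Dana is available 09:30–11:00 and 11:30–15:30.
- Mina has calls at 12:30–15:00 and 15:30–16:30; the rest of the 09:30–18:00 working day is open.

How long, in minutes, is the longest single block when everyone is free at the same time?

Mina free within 09:30–18:00: 09:30–12:30, 15:00–15:30, 16:30–18:00.
Jun ∩ Dana: 09:30–11:00, 11:30–12:00, 12:30–13:00, 14:30–15:30.
Jun ∩ Dana ∩ Mina: 09:30–11:00, 11:30–12:00, 15:00–15:30.
Common window lengths: 90, 30, 30 min; longest is 90.

90 minutes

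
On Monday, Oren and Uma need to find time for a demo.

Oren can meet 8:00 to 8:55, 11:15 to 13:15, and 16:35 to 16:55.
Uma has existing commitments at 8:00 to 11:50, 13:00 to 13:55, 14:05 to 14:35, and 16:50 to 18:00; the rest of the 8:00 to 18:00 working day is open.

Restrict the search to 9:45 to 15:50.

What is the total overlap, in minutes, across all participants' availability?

Uma free within 08:00–18:00: 11:50–13:00, 13:55–14:05, 14:35–16:50.
Oren ∩ Uma: 11:50–13:00, 16:35–16:50.
Restricted to 09:45–15:50: 11:50–13:00.
Total common minutes: 70.

70 minutes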